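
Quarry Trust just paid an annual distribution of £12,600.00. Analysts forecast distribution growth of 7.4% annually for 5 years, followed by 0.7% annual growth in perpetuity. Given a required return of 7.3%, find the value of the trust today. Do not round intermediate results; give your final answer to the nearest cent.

D_1 = 13532.40000
D_2 = 14533.79760
D_3 = 15609.29862
D_4 = 16764.38672
D_5 = 18004.95134
Terminal value at year 5: TV = D_5×(1+g_2)/(r−g_2) = 18130.98600/0.066 = 274711.90905
P_0 = D_1/(1+r)^1 + D_2/(1+r)^2 + D_3/(1+r)^3 + D_4/(1+r)^4 + D_5/(1+r)^5 + TV/(1+r)^5
    = 12611.74278 + 12623.49650 + 12635.26117 + 12647.03681 + 12658.82343 + 193142.95744 = 256319.31813

£256319.32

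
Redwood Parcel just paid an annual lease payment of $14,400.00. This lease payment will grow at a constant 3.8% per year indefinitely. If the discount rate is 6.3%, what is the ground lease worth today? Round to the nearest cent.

$597888.00

D₁ = D₀ × (1 + g) = $14,400.00 × 1.038 = $14,947.2000
Growing perpetuity: P = D₁ / (r − g) = $14,947.2000 / (0.063 − 0.038) = $597,888.00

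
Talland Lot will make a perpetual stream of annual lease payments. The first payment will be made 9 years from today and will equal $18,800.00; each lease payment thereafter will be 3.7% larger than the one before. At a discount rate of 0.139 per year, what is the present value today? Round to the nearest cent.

$65068.06

Value at end of year 8: C₁ / (r − g) = $18,800.00 / (0.139 − 0.037) = $184,313.7255
Discount to today: PV = $184,313.7255 / (1 + 0.139)^8 = $184,313.7255 / 2.832630 = $65,068.06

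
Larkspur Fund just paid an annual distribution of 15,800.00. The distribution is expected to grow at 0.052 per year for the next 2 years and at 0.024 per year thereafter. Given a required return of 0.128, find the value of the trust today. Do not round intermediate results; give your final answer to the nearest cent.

163790.32

D_1 = 16621.60000
D_2 = 17485.92320
Terminal value at year 2: TV = D_2×(1+g_2)/(r−g_2) = 17905.58536/0.104 = 172169.08997
P_0 = D_1/(1+r)^1 + D_2/(1+r)^2 + TV/(1+r)^2
    = 14735.46099 + 13742.64625 + 135312.20918 = 163790.31642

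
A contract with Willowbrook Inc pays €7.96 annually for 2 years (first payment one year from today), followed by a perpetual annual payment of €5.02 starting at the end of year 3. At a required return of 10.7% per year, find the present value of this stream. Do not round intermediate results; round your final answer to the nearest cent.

PV of 2-year annuity: €7.96 × [1 − (1+0.107)^−2] / 0.107 = 13.68618
Perpetuity value at year 2: €5.02 / 0.107 = 46.91589
PV of perpetuity: 46.91589 / (1+0.107)^2 = 38.28465
Total PV = 13.68618 + 38.28465 = 51.97084

€51.97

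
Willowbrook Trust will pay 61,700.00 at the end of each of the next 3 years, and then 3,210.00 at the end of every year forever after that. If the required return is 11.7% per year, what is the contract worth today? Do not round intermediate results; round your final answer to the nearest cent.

168646.41

PV of 3-year annuity: 61,700.00 × [1 − (1+0.117)^−3] / 0.117 = 148960.31192
Perpetuity value at year 3: 3,210.00 / 0.117 = 27435.89744
PV of perpetuity: 27435.89744 / (1+0.117)^3 = 19686.09839
Total PV = 148960.31192 + 19686.09839 = 168646.41030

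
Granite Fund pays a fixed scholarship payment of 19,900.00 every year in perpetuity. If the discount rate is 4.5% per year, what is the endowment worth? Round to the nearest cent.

442222.22

Level perpetuity: PV = C / r = 19,900.00 / 0.045 = 442,222.22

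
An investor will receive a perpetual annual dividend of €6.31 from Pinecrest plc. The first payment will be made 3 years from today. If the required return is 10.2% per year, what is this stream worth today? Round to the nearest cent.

Value at end of year 2: C / r = €6.31 / 0.102 = €61.8627
Discount to today: PV = €61.8627 / (1 + 0.102)^2 = €61.8627 / 1.214404 = €50.94

€50.94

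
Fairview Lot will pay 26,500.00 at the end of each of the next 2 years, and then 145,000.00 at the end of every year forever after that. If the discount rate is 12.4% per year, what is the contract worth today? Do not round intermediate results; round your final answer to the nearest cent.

970131.49

PV of 2-year annuity: 26,500.00 × [1 − (1+0.124)^−2] / 0.124 = 44552.05734
Perpetuity value at year 2: 145,000.00 / 0.124 = 1169354.83871
PV of perpetuity: 1169354.83871 / (1+0.124)^2 = 925579.43060
Total PV = 44552.05734 + 925579.43060 = 970131.48794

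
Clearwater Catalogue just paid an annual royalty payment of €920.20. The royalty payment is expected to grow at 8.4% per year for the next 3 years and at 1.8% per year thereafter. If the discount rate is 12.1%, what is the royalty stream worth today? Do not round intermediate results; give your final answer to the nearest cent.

€10805.98

D_1 = 997.49680
D_2 = 1081.28653
D_3 = 1172.11460
Terminal value at year 3: TV = D_3×(1+g_2)/(r−g_2) = 1193.21266/0.103 = 11584.58896
P_0 = D_1/(1+r)^1 + D_2/(1+r)^2 + D_3/(1+r)^3 + TV/(1+r)^3
    = 889.82765 + 860.45778 + 832.05730 + 8223.63433 = 10805.97708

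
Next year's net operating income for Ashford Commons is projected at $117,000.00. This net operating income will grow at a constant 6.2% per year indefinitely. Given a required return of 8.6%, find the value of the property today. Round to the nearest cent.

Growing perpetuity: P = D₁ / (r − g) = $117,000.0000 / (0.086 − 0.062) = $4,875,000.00

$4875000.00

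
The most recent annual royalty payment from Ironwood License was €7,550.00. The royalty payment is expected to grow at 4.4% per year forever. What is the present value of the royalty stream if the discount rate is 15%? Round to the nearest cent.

D₁ = D₀ × (1 + g) = €7,550.00 × 1.044 = €7,882.2000
Growing perpetuity: P = D₁ / (r − g) = €7,882.2000 / (0.15 − 0.044) = €74,360.38

€74360.38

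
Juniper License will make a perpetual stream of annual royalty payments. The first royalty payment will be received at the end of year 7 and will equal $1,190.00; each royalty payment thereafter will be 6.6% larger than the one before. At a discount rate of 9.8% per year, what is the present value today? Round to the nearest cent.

Value at end of year 6: C₁ / (r − g) = $1,190.00 / (0.098 − 0.066) = $37,187.5000
Discount to today: PV = $37,187.5000 / (1 + 0.098)^6 = $37,187.5000 / 1.752323 = $21,221.84

$21221.84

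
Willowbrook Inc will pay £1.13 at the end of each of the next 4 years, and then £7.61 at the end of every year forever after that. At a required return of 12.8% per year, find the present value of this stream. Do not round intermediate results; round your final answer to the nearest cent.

PV of 4-year annuity: £1.13 × [1 − (1+0.128)^−4] / 0.128 = 3.37517
Perpetuity value at year 4: £7.61 / 0.128 = 59.45312
PV of perpetuity: 59.45312 / (1+0.128)^4 = 36.72301
Total PV = 3.37517 + 36.72301 = 40.09818

£40.10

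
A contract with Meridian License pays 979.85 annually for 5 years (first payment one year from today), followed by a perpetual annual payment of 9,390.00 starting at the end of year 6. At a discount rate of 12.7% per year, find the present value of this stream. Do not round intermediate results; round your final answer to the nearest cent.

PV of 5-year annuity: 979.85 × [1 − (1+0.127)^−5] / 0.127 = 3471.73620
Perpetuity value at year 5: 9,390.00 / 0.127 = 73937.00787
PV of perpetuity: 73937.00787 / (1+0.127)^5 = 40667.01455
Total PV = 3471.73620 + 40667.01455 = 44138.75075

44138.75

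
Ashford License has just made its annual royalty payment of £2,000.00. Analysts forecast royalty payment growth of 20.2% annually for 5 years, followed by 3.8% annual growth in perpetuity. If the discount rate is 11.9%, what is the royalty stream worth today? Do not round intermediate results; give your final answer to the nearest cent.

D_1 = 2404.00000
D_2 = 2889.60800
D_3 = 3473.30882
D_4 = 4174.91720
D_5 = 5018.25047
Terminal value at year 5: TV = D_5×(1+g_2)/(r−g_2) = 5208.94399/0.081 = 64307.95047
P_0 = D_1/(1+r)^1 + D_2/(1+r)^2 + D_3/(1+r)^3 + D_4/(1+r)^4 + D_5/(1+r)^5 + TV/(1+r)^5
    = 2148.34674 + 2307.69685 + 2478.86650 + 2662.73238 + 2860.23622 + 36653.39744 = 49111.27613

£49111.28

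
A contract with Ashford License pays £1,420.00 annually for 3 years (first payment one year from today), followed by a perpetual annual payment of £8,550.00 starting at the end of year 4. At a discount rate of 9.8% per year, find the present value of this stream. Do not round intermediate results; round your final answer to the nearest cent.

£69451.02

PV of 3-year annuity: £1,420.00 × [1 − (1+0.098)^−3] / 0.098 = 3543.80084
Perpetuity value at year 3: £8,550.00 / 0.098 = 87244.89796
PV of perpetuity: 87244.89796 / (1+0.098)^3 = 65907.22386
Total PV = 3543.80084 + 65907.22386 = 69451.02470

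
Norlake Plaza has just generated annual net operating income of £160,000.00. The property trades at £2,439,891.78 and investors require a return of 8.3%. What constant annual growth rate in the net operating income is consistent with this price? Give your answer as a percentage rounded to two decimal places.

P = D₀(1+g)/(r−g) ⇒ P(r−g) = D₀(1+g) ⇒ g(P+D₀) = P·r − D₀
g = (P·r − D₀)/(P + D₀) = (£2,439,891.78×0.083 − £160,000.00) / (£2,439,891.78 + £160,000.00) = 0.016351

1.64%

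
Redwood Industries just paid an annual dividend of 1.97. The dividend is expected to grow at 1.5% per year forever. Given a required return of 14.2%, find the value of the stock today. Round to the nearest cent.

15.74

D₁ = D₀ × (1 + g) = 1.97 × 1.015 = 1.9996
Growing perpetuity: P = D₁ / (r − g) = 1.9996 / (0.142 − 0.015) = 15.74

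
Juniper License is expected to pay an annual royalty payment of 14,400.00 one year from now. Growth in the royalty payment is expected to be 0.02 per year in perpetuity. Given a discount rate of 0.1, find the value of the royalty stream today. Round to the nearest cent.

Growing perpetuity: P = D₁ / (r − g) = 14,400.0000 / (0.1 − 0.02) = 180,000.00

180000.00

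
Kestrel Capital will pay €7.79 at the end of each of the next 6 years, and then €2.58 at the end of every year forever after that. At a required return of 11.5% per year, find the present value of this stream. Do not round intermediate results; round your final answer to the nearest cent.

€44.16

PV of 6-year annuity: €7.79 × [1 − (1+0.115)^−6] / 0.115 = 32.48659
Perpetuity value at year 6: €2.58 / 0.115 = 22.43478
PV of perpetuity: 22.43478 / (1+0.115)^6 = 11.67542
Total PV = 32.48659 + 11.67542 = 44.16201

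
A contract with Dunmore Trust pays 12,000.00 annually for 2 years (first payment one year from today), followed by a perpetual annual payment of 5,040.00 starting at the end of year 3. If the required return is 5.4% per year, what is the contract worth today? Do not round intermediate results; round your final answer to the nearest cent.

PV of 2-year annuity: 12,000.00 × [1 − (1+0.054)^−2] / 0.054 = 22187.09605
Perpetuity value at year 2: 5,040.00 / 0.054 = 93333.33333
PV of perpetuity: 93333.33333 / (1+0.054)^2 = 84014.75299
Total PV = 22187.09605 + 84014.75299 = 106201.84904

106201.85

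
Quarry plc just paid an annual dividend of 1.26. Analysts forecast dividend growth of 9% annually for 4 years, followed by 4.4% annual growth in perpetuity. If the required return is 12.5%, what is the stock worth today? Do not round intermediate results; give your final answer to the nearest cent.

D_1 = 1.37340
D_2 = 1.49701
D_3 = 1.63174
D_4 = 1.77859
Terminal value at year 4: TV = D_4×(1+g_2)/(r−g_2) = 1.85685/0.081 = 22.92409
P_0 = D_1/(1+r)^1 + D_2/(1+r)^2 + D_3/(1+r)^3 + D_4/(1+r)^4 + TV/(1+r)^4
    = 1.22080 + 1.18282 + 1.14602 + 1.11037 + 14.31139 = 18.97140

18.97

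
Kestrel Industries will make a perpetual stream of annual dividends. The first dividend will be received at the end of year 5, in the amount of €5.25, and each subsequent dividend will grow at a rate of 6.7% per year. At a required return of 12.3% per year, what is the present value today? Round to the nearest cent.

€58.95

Value at end of year 4: C₁ / (r − g) = €5.25 / (0.123 − 0.067) = €93.7500
Discount to today: PV = €93.7500 / (1 + 0.123)^4 = €93.7500 / 1.590446 = €58.95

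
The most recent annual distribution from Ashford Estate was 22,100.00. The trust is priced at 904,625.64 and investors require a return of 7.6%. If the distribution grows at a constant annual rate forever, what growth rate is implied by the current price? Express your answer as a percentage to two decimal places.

5.03%

P = D₀(1+g)/(r−g) ⇒ P(r−g) = D₀(1+g) ⇒ g(P+D₀) = P·r − D₀
g = (P·r − D₀)/(P + D₀) = (904,625.64×0.076 − 22,100.00) / (904,625.64 + 22,100.00) = 0.050340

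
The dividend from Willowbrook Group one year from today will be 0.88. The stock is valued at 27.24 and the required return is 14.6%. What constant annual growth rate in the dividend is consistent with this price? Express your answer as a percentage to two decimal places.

P = D₁/(r−g) ⇒ g = r − D₁/P = 0.146 − 0.88/27.24 = 0.113695

11.37%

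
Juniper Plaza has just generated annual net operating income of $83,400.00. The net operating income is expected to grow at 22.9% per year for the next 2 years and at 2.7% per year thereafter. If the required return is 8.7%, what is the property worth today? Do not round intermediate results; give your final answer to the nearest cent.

$2025769.63

D_1 = 102498.60000
D_2 = 125970.77940
Terminal value at year 2: TV = D_2×(1+g_2)/(r−g_2) = 129371.99044/0.06 = 2156199.84073
P_0 = D_1/(1+r)^1 + D_2/(1+r)^2 + TV/(1+r)^2
    = 94294.94020 + 106613.13846 + 1824861.55335 = 2025769.63201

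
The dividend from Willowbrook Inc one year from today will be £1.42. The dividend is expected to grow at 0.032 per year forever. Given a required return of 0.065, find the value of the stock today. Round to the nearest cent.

Growing perpetuity: P = D₁ / (r − g) = £1.4200 / (0.065 − 0.032) = £43.03

£43.03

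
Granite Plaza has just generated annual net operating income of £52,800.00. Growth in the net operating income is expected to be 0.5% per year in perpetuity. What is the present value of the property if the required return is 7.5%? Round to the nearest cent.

£758057.14

D₁ = D₀ × (1 + g) = £52,800.00 × 1.005 = £53,064.0000
Growing perpetuity: P = D₁ / (r − g) = £53,064.0000 / (0.075 − 0.005) = £758,057.14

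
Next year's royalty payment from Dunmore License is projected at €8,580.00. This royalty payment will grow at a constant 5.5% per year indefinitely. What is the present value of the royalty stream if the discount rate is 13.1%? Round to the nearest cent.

Growing perpetuity: P = D₁ / (r − g) = €8,580.0000 / (0.131 − 0.055) = €112,894.74

€112894.74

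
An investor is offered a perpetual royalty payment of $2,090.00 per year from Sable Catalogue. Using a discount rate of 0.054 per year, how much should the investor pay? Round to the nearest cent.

Level perpetuity: PV = C / r = $2,090.00 / 0.054 = $38,703.70

$38703.70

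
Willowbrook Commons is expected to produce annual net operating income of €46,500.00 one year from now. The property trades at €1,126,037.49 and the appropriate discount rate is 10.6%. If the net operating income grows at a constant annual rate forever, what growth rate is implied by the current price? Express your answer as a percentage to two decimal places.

P = D₁/(r−g) ⇒ g = r − D₁/P = 0.106 − €46,500.00/€1,126,037.49 = 0.064705

6.47%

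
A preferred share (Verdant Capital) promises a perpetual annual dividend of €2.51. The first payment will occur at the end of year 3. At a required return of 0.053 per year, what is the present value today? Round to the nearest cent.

Value at end of year 2: C / r = €2.51 / 0.053 = €47.3585
Discount to today: PV = €47.3585 / (1 + 0.053)^2 = €47.3585 / 1.108809 = €42.71

€42.71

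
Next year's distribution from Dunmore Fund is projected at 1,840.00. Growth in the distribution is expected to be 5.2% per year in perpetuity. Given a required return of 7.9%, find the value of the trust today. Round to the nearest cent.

Growing perpetuity: P = D₁ / (r − g) = 1,840.0000 / (0.079 − 0.052) = 68,148.15

68148.15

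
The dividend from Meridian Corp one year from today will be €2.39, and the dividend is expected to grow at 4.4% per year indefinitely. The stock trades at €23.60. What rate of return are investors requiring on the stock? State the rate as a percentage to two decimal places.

14.53%

P = D₁/(r − g) ⇒ r = D₁/P + g = €2.3900/€23.60 + 0.044 = 0.101271 + 0.044 = 0.145271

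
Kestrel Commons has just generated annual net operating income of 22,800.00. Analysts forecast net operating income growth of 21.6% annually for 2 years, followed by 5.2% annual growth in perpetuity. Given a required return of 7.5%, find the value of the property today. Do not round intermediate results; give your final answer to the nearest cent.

1389323.65

D_1 = 27724.80000
D_2 = 33713.35680
Terminal value at year 2: TV = D_2×(1+g_2)/(r−g_2) = 35466.45135/0.023 = 1542019.62407
P_0 = D_1/(1+r)^1 + D_2/(1+r)^2 + TV/(1+r)^2
    = 25790.51163 + 29173.26711 + 1334359.86939 = 1389323.64813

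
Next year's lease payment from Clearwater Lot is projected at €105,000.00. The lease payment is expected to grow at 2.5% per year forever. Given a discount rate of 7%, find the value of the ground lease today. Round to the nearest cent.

€2333333.33

Growing perpetuity: P = D₁ / (r − g) = €105,000.0000 / (0.07 − 0.025) = €2,333,333.33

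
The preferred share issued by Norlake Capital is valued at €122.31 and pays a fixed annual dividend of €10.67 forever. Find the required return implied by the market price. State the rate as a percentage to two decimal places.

P = C/r ⇒ r = C/P = €10.67/€122.31 = 0.087237

8.72%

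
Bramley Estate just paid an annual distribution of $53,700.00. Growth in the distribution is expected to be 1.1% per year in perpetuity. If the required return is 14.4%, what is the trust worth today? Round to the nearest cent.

$408200.75

D₁ = D₀ × (1 + g) = $53,700.00 × 1.011 = $54,290.7000
Growing perpetuity: P = D₁ / (r − g) = $54,290.7000 / (0.144 − 0.011) = $408,200.75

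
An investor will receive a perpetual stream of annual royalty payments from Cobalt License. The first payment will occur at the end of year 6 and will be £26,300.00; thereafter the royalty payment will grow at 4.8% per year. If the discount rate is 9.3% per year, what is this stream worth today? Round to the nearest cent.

£374664.40

Value at end of year 5: C₁ / (r − g) = £26,300.00 / (0.093 − 0.048) = £584,444.4444
Discount to today: PV = £584,444.4444 / (1 + 0.093)^5 = £584,444.4444 / 1.559915 = £374,664.40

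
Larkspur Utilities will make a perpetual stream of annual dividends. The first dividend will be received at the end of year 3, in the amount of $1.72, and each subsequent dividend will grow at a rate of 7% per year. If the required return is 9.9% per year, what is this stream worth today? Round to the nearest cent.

Value at end of year 2: C₁ / (r − g) = $1.72 / (0.099 − 0.07) = $59.3103
Discount to today: PV = $59.3103 / (1 + 0.099)^2 = $59.3103 / 1.207801 = $49.11

$49.11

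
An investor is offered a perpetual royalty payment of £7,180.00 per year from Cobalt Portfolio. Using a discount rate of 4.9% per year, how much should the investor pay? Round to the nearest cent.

Level perpetuity: PV = C / r = £7,180.00 / 0.049 = £146,530.61

£146530.61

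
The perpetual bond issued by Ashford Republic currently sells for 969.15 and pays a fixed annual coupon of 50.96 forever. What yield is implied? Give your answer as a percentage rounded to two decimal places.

P = C/r ⇒ r = C/P = 50.96/969.15 = 0.052582

5.26%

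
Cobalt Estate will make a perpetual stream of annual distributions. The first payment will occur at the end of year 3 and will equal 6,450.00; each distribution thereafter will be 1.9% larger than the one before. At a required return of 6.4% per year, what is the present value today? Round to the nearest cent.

126608.82

Value at end of year 2: C₁ / (r − g) = 6,450.00 / (0.064 − 0.019) = 143,333.3333
Discount to today: PV = 143,333.3333 / (1 + 0.064)^2 = 143,333.3333 / 1.132096 = 126,608.82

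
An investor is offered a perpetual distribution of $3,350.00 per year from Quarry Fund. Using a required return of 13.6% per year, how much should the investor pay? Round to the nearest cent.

Level perpetuity: PV = C / r = $3,350.00 / 0.136 = $24,632.35

$24632.35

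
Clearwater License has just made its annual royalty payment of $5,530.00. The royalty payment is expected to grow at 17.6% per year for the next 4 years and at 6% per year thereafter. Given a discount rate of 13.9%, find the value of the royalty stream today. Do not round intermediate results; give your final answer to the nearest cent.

D_1 = 6503.28000
D_2 = 7647.85728
D_3 = 8993.88016
D_4 = 10576.80307
Terminal value at year 4: TV = D_4×(1+g_2)/(r−g_2) = 11211.41125/0.079 = 141916.59815
P_0 = D_1/(1+r)^1 + D_2/(1+r)^2 + D_3/(1+r)^3 + D_4/(1+r)^4 + TV/(1+r)^4
    = 5709.64004 + 5895.11561 + 6086.61629 + 6284.33781 + 84321.49462 = 108297.20437

$108297.20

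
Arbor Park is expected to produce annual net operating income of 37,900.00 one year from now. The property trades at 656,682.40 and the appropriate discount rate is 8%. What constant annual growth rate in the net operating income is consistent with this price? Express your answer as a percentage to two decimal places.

P = D₁/(r−g) ⇒ g = r − D₁/P = 0.08 − 37,900.00/656,682.40 = 0.022286

2.23%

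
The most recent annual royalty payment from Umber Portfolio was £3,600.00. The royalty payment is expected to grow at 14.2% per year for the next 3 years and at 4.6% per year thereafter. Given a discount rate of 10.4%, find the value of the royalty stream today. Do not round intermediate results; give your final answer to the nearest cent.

£83422.35

D_1 = 4111.20000
D_2 = 4694.99040
D_3 = 5361.67904
Terminal value at year 3: TV = D_3×(1+g_2)/(r−g_2) = 5608.31627/0.058 = 96695.10815
P_0 = D_1/(1+r)^1 + D_2/(1+r)^2 + D_3/(1+r)^3 + TV/(1+r)^3
    = 3723.91304 + 3852.09121 + 3984.68131 + 71861.66631 = 83422.35187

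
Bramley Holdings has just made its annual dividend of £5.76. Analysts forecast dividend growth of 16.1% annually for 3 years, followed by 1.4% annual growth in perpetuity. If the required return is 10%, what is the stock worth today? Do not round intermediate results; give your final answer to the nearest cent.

D_1 = 6.68736
D_2 = 7.76402
D_3 = 9.01403
Terminal value at year 3: TV = D_3×(1+g_2)/(r−g_2) = 9.14023/0.086 = 106.28174
P_0 = D_1/(1+r)^1 + D_2/(1+r)^2 + D_3/(1+r)^3 + TV/(1+r)^3
    = 6.07942 + 6.41655 + 6.77238 + 79.85104 = 99.11939

£99.12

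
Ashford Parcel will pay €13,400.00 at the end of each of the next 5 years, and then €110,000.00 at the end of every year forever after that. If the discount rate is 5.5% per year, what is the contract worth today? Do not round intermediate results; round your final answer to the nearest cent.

€1587490.52

PV of 5-year annuity: €13,400.00 × [1 − (1+0.055)^−5] / 0.055 = 57221.81197
Perpetuity value at year 5: €110,000.00 / 0.055 = 2000000.00000
PV of perpetuity: 2000000.00000 / (1+0.055)^5 = 1530268.70768
Total PV = 57221.81197 + 1530268.70768 = 1587490.51966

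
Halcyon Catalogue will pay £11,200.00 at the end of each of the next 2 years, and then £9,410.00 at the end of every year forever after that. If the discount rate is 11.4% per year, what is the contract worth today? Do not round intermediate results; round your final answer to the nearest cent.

PV of 2-year annuity: £11,200.00 × [1 − (1+0.114)^−2] / 0.114 = 19078.86891
Perpetuity value at year 2: £9,410.00 / 0.114 = 82543.85965
PV of perpetuity: 82543.85965 / (1+0.114)^2 = 66514.20283
Total PV = 19078.86891 + 66514.20283 = 85593.07173

£85593.07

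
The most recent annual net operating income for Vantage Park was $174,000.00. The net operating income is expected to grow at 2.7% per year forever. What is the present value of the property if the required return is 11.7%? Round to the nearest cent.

D₁ = D₀ × (1 + g) = $174,000.00 × 1.027 = $178,698.0000
Growing perpetuity: P = D₁ / (r − g) = $178,698.0000 / (0.117 − 0.027) = $1,985,533.33

$1985533.33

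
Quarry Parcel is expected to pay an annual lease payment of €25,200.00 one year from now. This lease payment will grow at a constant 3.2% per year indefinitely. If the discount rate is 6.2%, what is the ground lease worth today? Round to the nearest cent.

Growing perpetuity: P = D₁ / (r − g) = €25,200.0000 / (0.062 − 0.032) = €840,000.00

€840000.00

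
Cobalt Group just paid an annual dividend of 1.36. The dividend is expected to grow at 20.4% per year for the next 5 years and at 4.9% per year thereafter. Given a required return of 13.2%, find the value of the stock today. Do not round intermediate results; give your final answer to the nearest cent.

31.61

D_1 = 1.63744
D_2 = 1.97148
D_3 = 2.37366
D_4 = 2.85789
D_5 = 3.44089
Terminal value at year 5: TV = D_5×(1+g_2)/(r−g_2) = 3.60950/0.083 = 43.48793
P_0 = D_1/(1+r)^1 + D_2/(1+r)^2 + D_3/(1+r)^3 + D_4/(1+r)^4 + D_5/(1+r)^5 + TV/(1+r)^5
    = 1.44650 + 1.53851 + 1.63636 + 1.74044 + 1.85114 + 23.39573 = 31.60868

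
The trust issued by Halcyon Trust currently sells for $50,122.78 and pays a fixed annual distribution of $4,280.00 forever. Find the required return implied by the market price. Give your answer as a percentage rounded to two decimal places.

8.54%

P = C/r ⇒ r = C/P = $4,280.00/$50,122.78 = 0.085390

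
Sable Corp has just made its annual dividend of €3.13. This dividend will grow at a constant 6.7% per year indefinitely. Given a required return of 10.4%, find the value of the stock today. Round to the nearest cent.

D₁ = D₀ × (1 + g) = €3.13 × 1.067 = €3.3397
Growing perpetuity: P = D₁ / (r − g) = €3.3397 / (0.104 − 0.067) = €90.26

€90.26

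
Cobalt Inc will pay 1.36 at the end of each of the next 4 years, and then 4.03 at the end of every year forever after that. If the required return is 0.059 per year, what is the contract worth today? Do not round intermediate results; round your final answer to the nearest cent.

59.03

PV of 4-year annuity: 1.36 × [1 − (1+0.059)^−4] / 0.059 = 4.72335
Perpetuity value at year 4: 4.03 / 0.059 = 68.30508
PV of perpetuity: 68.30508 / (1+0.059)^4 = 54.30867
Total PV = 4.72335 + 54.30867 = 59.03203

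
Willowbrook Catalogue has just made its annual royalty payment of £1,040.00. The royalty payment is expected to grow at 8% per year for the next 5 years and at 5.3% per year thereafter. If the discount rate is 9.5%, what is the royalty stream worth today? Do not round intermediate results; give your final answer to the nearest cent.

D_1 = 1123.20000
D_2 = 1213.05600
D_3 = 1310.10048
D_4 = 1414.90852
D_5 = 1528.10120
Terminal value at year 5: TV = D_5×(1+g_2)/(r−g_2) = 1609.09056/0.042 = 38311.68008
P_0 = D_1/(1+r)^1 + D_2/(1+r)^2 + D_3/(1+r)^3 + D_4/(1+r)^4 + D_5/(1+r)^5 + TV/(1+r)^5
    = 1025.75342 + 1011.70201 + 997.84308 + 984.17399 + 970.69216 + 24336.63909 = 29326.80375

£29326.80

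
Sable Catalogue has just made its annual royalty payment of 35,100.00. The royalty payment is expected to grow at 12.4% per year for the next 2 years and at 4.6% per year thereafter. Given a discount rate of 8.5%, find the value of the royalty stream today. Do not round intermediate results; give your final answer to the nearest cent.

D_1 = 39452.40000
D_2 = 44344.49760
Terminal value at year 2: TV = D_2×(1+g_2)/(r−g_2) = 46384.34449/0.039 = 1189342.16640
P_0 = D_1/(1+r)^1 + D_2/(1+r)^2 + TV/(1+r)^2
    = 36361.65899 + 37668.66793 + 1010292.99106 = 1084323.31797

1084323.32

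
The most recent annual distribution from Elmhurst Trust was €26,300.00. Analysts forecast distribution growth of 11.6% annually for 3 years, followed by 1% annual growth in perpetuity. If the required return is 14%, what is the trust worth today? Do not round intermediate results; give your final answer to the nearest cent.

D_1 = 29350.80000
D_2 = 32755.49280
D_3 = 36555.12996
Terminal value at year 3: TV = D_3×(1+g_2)/(r−g_2) = 36920.68126/0.13 = 284005.24050
P_0 = D_1/(1+r)^1 + D_2/(1+r)^2 + D_3/(1+r)^3 + TV/(1+r)^3
    = 25746.31579 + 25204.28809 + 24673.67150 + 191695.44779 = 267319.72316

€267319.72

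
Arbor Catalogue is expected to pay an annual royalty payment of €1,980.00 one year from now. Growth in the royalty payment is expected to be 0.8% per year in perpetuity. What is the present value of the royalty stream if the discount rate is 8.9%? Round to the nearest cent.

€24444.44

Growing perpetuity: P = D₁ / (r − g) = €1,980.0000 / (0.089 − 0.008) = €24,444.44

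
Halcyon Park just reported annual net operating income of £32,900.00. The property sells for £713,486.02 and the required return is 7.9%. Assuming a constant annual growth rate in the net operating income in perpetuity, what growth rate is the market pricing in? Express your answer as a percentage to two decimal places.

3.14%

P = D₀(1+g)/(r−g) ⇒ P(r−g) = D₀(1+g) ⇒ g(P+D₀) = P·r − D₀
g = (P·r − D₀)/(P + D₀) = (£713,486.02×0.079 − £32,900.00) / (£713,486.02 + £32,900.00) = 0.031439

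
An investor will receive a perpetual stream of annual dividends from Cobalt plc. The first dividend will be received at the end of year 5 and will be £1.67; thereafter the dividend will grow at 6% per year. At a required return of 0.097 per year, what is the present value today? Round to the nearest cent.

£31.17

Value at end of year 4: C₁ / (r − g) = £1.67 / (0.097 − 0.06) = £45.1351
Discount to today: PV = £45.1351 / (1 + 0.097)^4 = £45.1351 / 1.448193 = £31.17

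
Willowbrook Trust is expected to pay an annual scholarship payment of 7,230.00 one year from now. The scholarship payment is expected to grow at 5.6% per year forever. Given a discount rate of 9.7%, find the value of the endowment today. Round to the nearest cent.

Growing perpetuity: P = D₁ / (r − g) = 7,230.0000 / (0.097 − 0.056) = 176,341.46

176341.46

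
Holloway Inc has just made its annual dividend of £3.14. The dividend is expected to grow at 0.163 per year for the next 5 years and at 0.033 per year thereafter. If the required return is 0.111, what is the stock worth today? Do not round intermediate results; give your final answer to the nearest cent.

D_1 = 3.65182
D_2 = 4.24707
D_3 = 4.93934
D_4 = 5.74445
D_5 = 6.68080
Terminal value at year 5: TV = D_5×(1+g_2)/(r−g_2) = 6.90126/0.078 = 88.47772
P_0 = D_1/(1+r)^1 + D_2/(1+r)^2 + D_3/(1+r)^3 + D_4/(1+r)^4 + D_5/(1+r)^5 + TV/(1+r)^5
    = 3.28697 + 3.44081 + 3.60186 + 3.77044 + 3.94692 + 52.27134 = 70.31834

£70.32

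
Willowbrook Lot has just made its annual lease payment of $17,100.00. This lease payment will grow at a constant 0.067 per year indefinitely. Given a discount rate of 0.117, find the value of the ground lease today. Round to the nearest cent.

D₁ = D₀ × (1 + g) = $17,100.00 × 1.067 = $18,245.7000
Growing perpetuity: P = D₁ / (r − g) = $18,245.7000 / (0.117 − 0.067) = $364,914.00

$364914.00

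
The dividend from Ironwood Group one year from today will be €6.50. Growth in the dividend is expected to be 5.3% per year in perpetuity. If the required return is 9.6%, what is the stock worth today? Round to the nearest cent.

Growing perpetuity: P = D₁ / (r − g) = €6.5000 / (0.096 − 0.053) = €151.16

€151.16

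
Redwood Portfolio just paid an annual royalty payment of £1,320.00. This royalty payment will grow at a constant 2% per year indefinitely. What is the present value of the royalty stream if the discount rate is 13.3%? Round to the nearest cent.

£11915.04

D₁ = D₀ × (1 + g) = £1,320.00 × 1.02 = £1,346.4000
Growing perpetuity: P = D₁ / (r − g) = £1,346.4000 / (0.133 − 0.02) = £11,915.04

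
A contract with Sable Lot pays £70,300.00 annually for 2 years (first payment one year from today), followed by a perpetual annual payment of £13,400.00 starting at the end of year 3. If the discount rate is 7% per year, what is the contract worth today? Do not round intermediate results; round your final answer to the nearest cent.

PV of 2-year annuity: £70,300.00 × [1 − (1+0.07)^−2] / 0.07 = 127103.67718
Perpetuity value at year 2: £13,400.00 / 0.07 = 191428.57143
PV of perpetuity: 191428.57143 / (1+0.07)^2 = 167201.12798
Total PV = 127103.67718 + 167201.12798 = 294304.80516

£294304.81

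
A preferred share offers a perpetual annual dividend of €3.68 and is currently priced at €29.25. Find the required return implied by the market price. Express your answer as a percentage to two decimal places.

12.58%

P = C/r ⇒ r = C/P = €3.68/€29.25 = 0.125812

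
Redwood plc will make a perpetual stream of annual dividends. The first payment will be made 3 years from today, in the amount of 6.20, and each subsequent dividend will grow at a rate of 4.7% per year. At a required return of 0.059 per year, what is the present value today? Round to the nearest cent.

460.70

Value at end of year 2: C₁ / (r − g) = 6.20 / (0.059 − 0.047) = 516.6667
Discount to today: PV = 516.6667 / (1 + 0.059)^2 = 516.6667 / 1.121481 = 460.70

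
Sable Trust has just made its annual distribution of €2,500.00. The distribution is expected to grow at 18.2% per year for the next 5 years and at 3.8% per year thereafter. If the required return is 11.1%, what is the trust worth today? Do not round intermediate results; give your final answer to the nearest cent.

€63564.95

D_1 = 2955.00000
D_2 = 3492.81000
D_3 = 4128.50142
D_4 = 4879.88868
D_5 = 5768.02842
Terminal value at year 5: TV = D_5×(1+g_2)/(r−g_2) = 5987.21350/0.073 = 82016.62326
P_0 = D_1/(1+r)^1 + D_2/(1+r)^2 + D_3/(1+r)^3 + D_4/(1+r)^4 + D_5/(1+r)^5 + TV/(1+r)^5
    = 2659.76598 + 2829.74202 + 3010.58062 + 3202.97596 + 3407.66659 + 48454.21813 = 63564.94930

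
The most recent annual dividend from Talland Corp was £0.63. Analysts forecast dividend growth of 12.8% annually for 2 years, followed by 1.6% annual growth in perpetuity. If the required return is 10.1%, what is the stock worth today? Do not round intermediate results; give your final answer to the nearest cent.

D_1 = 0.71064
D_2 = 0.80160
Terminal value at year 2: TV = D_2×(1+g_2)/(r−g_2) = 0.81443/0.085 = 9.58150
P_0 = D_1/(1+r)^1 + D_2/(1+r)^2 + TV/(1+r)^2
    = 0.64545 + 0.66128 + 7.90422 = 9.21095

£9.21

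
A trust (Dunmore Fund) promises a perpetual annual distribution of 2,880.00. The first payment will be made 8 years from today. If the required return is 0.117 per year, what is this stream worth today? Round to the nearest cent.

11345.78

Value at end of year 7: C / r = 2,880.00 / 0.117 = 24,615.3846
Discount to today: PV = 24,615.3846 / (1 + 0.117)^7 = 24,615.3846 / 2.169563 = 11,345.78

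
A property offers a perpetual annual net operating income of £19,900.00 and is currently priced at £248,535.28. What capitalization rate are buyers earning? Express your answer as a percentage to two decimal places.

P = C/r ⇒ r = C/P = £19,900.00/£248,535.28 = 0.080069

8.01%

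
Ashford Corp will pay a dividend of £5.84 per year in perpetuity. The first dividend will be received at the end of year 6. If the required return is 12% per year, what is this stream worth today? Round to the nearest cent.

Value at end of year 5: C / r = £5.84 / 0.12 = £48.6667
Discount to today: PV = £48.6667 / (1 + 0.12)^5 = £48.6667 / 1.762342 = £27.61

£27.61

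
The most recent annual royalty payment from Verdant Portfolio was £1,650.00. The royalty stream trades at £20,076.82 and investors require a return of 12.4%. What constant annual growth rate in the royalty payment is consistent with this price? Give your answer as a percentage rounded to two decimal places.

P = D₀(1+g)/(r−g) ⇒ P(r−g) = D₀(1+g) ⇒ g(P+D₀) = P·r − D₀
g = (P·r − D₀)/(P + D₀) = (£20,076.82×0.124 − £1,650.00) / (£20,076.82 + £1,650.00) = 0.038640

3.86%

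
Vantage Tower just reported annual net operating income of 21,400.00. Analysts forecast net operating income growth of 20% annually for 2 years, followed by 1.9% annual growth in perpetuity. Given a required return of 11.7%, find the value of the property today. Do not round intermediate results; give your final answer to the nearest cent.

D_1 = 25680.00000
D_2 = 30816.00000
Terminal value at year 2: TV = D_2×(1+g_2)/(r−g_2) = 31401.50400/0.098 = 320423.51020
P_0 = D_1/(1+r)^1 + D_2/(1+r)^2 + TV/(1+r)^2
    = 22990.15219 + 24698.46252 + 256813.60516 = 304502.21987

304502.22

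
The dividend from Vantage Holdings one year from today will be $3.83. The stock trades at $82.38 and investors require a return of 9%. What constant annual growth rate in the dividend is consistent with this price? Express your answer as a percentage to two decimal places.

4.35%

P = D₁/(r−g) ⇒ g = r − D₁/P = 0.09 − $3.83/$82.38 = 0.043508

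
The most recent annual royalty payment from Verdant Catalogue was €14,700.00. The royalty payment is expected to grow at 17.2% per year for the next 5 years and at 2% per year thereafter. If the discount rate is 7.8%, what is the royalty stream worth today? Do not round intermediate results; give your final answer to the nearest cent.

D_1 = 17228.40000
D_2 = 20191.68480
D_3 = 23664.65459
D_4 = 27734.97517
D_5 = 32505.39090
Terminal value at year 5: TV = D_5×(1+g_2)/(r−g_2) = 33155.49872/0.058 = 571646.52970
P_0 = D_1/(1+r)^1 + D_2/(1+r)^2 + D_3/(1+r)^3 + D_4/(1+r)^4 + D_5/(1+r)^5 + TV/(1+r)^5
    = 15981.81818 + 17375.40901 + 18890.51888 + 20537.74409 + 22328.60489 + 392675.46537 = 487789.56043

€487789.56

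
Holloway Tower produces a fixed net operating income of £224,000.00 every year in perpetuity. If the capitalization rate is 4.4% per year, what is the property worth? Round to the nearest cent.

£5090909.09

Level perpetuity: PV = C / r = £224,000.00 / 0.044 = £5,090,909.09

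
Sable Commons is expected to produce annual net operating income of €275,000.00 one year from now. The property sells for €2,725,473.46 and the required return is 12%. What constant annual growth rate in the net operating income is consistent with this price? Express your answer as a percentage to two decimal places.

1.91%

P = D₁/(r−g) ⇒ g = r − D₁/P = 0.12 − €275,000.00/€2,725,473.46 = 0.019100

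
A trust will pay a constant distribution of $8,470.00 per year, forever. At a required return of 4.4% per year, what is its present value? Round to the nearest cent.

Level perpetuity: PV = C / r = $8,470.00 / 0.044 = $192,500.00

$192500.00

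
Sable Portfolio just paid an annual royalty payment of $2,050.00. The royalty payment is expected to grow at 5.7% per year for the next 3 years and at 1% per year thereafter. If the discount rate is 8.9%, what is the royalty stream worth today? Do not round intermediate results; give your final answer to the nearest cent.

D_1 = 2166.85000
D_2 = 2290.36045
D_3 = 2420.91100
Terminal value at year 3: TV = D_3×(1+g_2)/(r−g_2) = 2445.12011/0.079 = 30950.88741
P_0 = D_1/(1+r)^1 + D_2/(1+r)^2 + D_3/(1+r)^3 + TV/(1+r)^3
    = 1989.76125 + 1931.29260 + 1874.54204 + 23965.66400 = 29761.25988

$29761.26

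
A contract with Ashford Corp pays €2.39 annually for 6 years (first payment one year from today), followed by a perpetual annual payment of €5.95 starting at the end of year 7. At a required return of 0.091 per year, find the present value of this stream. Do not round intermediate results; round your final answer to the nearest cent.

€49.46

PV of 6-year annuity: €2.39 × [1 − (1+0.091)^−6] / 0.091 = 10.68946
Perpetuity value at year 6: €5.95 / 0.091 = 65.38462
PV of perpetuity: 65.38462 / (1+0.091)^6 = 38.77279
Total PV = 10.68946 + 38.77279 = 49.46225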